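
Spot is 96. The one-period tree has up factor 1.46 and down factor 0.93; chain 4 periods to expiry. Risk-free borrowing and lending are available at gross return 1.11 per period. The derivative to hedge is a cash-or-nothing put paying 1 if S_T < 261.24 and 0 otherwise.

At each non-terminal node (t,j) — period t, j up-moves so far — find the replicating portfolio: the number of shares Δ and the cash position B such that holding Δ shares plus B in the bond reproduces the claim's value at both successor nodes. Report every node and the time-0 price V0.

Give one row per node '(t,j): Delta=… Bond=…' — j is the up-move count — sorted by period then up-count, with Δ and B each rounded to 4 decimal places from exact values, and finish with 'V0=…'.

(0,0): Delta=-0.0033 Bond=0.8971
(1,0): Delta=-0.0020 Bond=0.8792
(1,1): Delta=-0.0049 Bond=1.2224
(2,0): Delta=0.0000 Bond=0.8116
(2,1): Delta=-0.0044 Bond=1.2953
(2,2): Delta=-0.0055 Bond=1.4765
(3,0): Delta=0.0000 Bond=0.9009
(3,1): Delta=0.0000 Bond=0.9009
(3,2): Delta=-0.0099 Bond=2.4817
(3,3): Delta=0.0000 Bond=0.0000
V0=0.5818

Under the risk-neutral measure, an up-move has probability p* = (R−d)/(u−d) = 0.3396 and values discount at R = 1.11.
Payoff layer (t=4): V(4,0)=1.0000, V(4,1)=1.0000, V(4,2)=1.0000, V(4,3)=0.0000, V(4,4)=0.0000
(3,0): S=77.2183. Δ = (V_up−V_dn)/(S_up−S_dn) = (1.0000−1.0000)/(112.7387−71.8130) = 0.0000. V = [p*·1.0000 + (1−p*)·1.0000]/1.11 = 0.9009. B = V − Δ·S = 0.9009.
(3,1): S=121.2244. Δ = (V_up−V_dn)/(S_up−S_dn) = (1.0000−1.0000)/(176.9876−112.7387) = 0.0000. V = [p*·1.0000 + (1−p*)·1.0000]/1.11 = 0.9009. B = V − Δ·S = 0.9009.
(3,2): S=190.3092. Δ = (V_up−V_dn)/(S_up−S_dn) = (0.0000−1.0000)/(277.8515−176.9876) = -0.0099. V = [p*·0.0000 + (1−p*)·1.0000]/1.11 = 0.5949. B = V − Δ·S = 2.4817.
(3,3): S=298.7651. Δ = (V_up−V_dn)/(S_up−S_dn) = (0.0000−0.0000)/(436.1970−277.8515) = 0.0000. V = [p*·0.0000 + (1−p*)·0.0000]/1.11 = 0.0000. B = V − Δ·S = 0.0000.
(2,0): S=83.0304. Δ = (V_up−V_dn)/(S_up−S_dn) = (0.9009−0.9009)/(121.2244−77.2183) = 0.0000. V = [p*·0.9009 + (1−p*)·0.9009]/1.11 = 0.8116. B = V − Δ·S = 0.8116.
(2,1): S=130.3488. Δ = (V_up−V_dn)/(S_up−S_dn) = (0.5949−0.9009)/(190.3092−121.2244) = -0.0044. V = [p*·0.5949 + (1−p*)·0.9009]/1.11 = 0.7180. B = V − Δ·S = 1.2953.
(2,2): S=204.6336. Δ = (V_up−V_dn)/(S_up−S_dn) = (0.0000−0.5949)/(298.7651−190.3092) = -0.0055. V = [p*·0.0000 + (1−p*)·0.5949]/1.11 = 0.3539. B = V − Δ·S = 1.4765.
(1,0): S=89.2800. Δ = (V_up−V_dn)/(S_up−S_dn) = (0.7180−0.8116)/(130.3488−83.0304) = -0.0020. V = [p*·0.7180 + (1−p*)·0.8116]/1.11 = 0.7025. B = V − Δ·S = 0.8792.
(1,1): S=140.1600. Δ = (V_up−V_dn)/(S_up−S_dn) = (0.3539−0.7180)/(204.6336−130.3488) = -0.0049. V = [p*·0.3539 + (1−p*)·0.7180]/1.11 = 0.5355. B = V − Δ·S = 1.2224.
(0,0): S=96.0000. Δ = (V_up−V_dn)/(S_up−S_dn) = (0.5355−0.7025)/(140.1600−89.2800) = -0.0033. V = [p*·0.5355 + (1−p*)·0.7025]/1.11 = 0.5818. B = V − Δ·S = 0.8971.
Root portfolio cost Δ·96+B reproduces V0=0.5818.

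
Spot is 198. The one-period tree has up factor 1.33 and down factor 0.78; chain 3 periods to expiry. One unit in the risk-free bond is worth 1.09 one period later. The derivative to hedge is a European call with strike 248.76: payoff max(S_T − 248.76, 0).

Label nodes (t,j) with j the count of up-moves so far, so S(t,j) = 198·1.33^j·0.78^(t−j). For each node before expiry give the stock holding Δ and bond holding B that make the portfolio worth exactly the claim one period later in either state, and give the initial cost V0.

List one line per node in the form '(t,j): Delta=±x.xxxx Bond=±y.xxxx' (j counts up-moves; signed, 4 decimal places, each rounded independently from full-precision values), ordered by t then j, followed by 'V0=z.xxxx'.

Risk-neutral probability p* = (R−d)/(u−d) = (1.09−0.78)/(1.33−0.78) = 0.5636.
Terminal payoffs: V(3,0)=0.0000, V(3,1)=0.0000, V(3,2)=24.4289, V(3,3)=217.0621
Node (2,0) S=120.4632: V=(p*·0.0000+(1−p*)·0.0000)/1.09=0.0000; Δ=(0.0000−0.0000)/(160.2161−93.9613)=0.0000; B=V−Δ·S=0.0000
Node (2,1) S=205.4052: V=(p*·24.4289+(1−p*)·0.0000)/1.09=12.6321; Δ=(24.4289−0.0000)/(273.1889−160.2161)=0.2162; B=V−Δ·S=-31.7841
Node (2,2) S=350.2422: V=(p*·217.0621+(1−p*)·24.4289)/1.09=122.0220; Δ=(217.0621−24.4289)/(465.8221−273.1889)=1.0000; B=V−Δ·S=-228.2202
Node (1,0) S=154.4400: V=(p*·12.6321+(1−p*)·0.0000)/1.09=6.5320; Δ=(12.6321−0.0000)/(205.4052−120.4632)=0.1487; B=V−Δ·S=-16.4355
Node (1,1) S=263.3400: V=(p*·122.0220+(1−p*)·12.6321)/1.09=68.1544; Δ=(122.0220−12.6321)/(350.2422−205.4052)=0.7553; B=V−Δ·S=-130.7363
Node (0,0) S=198.0000: V=(p*·68.1544+(1−p*)·6.5320)/1.09=37.8575; Δ=(68.1544−6.5320)/(263.3400−154.4400)=0.5659; B=V−Δ·S=-74.1831
Self-financing check: at every node Δ·S+B equals the discounted successor values.

(0,0): Delta=0.5659 Bond=-74.1831
(1,0): Delta=0.1487 Bond=-16.4355
(1,1): Delta=0.7553 Bond=-130.7363
(2,0): Delta=0.0000 Bond=0.0000
(2,1): Delta=0.2162 Bond=-31.7841
(2,2): Delta=1.0000 Bond=-228.2202
V0=37.8575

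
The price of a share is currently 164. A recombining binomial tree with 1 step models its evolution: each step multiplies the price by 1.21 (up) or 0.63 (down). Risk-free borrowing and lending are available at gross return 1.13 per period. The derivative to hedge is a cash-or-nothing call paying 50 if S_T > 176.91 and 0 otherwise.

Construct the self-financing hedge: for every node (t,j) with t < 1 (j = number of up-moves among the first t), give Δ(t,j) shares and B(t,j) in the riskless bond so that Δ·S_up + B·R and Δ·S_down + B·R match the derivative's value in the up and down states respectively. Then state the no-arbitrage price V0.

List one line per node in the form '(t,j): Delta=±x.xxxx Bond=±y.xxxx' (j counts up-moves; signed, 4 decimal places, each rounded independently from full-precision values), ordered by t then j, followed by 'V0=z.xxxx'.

Under the risk-neutral measure, an up-move has probability p* = (R−d)/(u−d) = 0.8621 and values discount at R = 1.13.
At expiry t=1: V(1,0)=0.0000, V(1,1)=50.0000
(0,0): S=164.0000. Δ = (V_up−V_dn)/(S_up−S_dn) = (50.0000−0.0000)/(198.4400−103.3200) = 0.5257. V = [p*·50.0000 + (1−p*)·0.0000]/1.13 = 38.1446. B = V − Δ·S = -48.0623.
Each (Δ,B) replicates both successor values, so the strategy is self-financing and V0 is arbitrage-free.

(0,0): Delta=0.5257 Bond=-48.0623
V0=38.1446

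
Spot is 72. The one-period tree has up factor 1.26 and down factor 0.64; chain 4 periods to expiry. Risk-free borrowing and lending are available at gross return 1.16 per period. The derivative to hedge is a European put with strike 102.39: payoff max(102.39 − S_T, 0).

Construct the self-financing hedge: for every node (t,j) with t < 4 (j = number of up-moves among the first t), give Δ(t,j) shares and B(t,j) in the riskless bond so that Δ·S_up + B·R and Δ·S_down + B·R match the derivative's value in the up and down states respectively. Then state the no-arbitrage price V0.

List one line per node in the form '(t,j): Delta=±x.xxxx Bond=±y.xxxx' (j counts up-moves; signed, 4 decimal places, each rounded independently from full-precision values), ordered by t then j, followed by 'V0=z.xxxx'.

Risk-neutral probability p* = (R−d)/(u−d) = (1.16−0.64)/(1.26−0.64) = 0.8387.
At expiry t=4: V(4,0)=90.3104, V(4,1)=78.6083, V(4,2)=55.5698, V(4,3)=10.2127, V(4,4)=0.0000
  t=3,j=0: stock 18.8744 → up 23.7817 (V=78.6083), down 12.0796 (V=90.3104). Price 69.3929; hedge Δ=-1.0000, bond B=88.2672.
  t=3,j=1: stock 37.1589 → up 46.8202 (V=55.5698), down 23.7817 (V=78.6083). Price 51.1083; hedge Δ=-1.0000, bond B=88.2672.
  t=3,j=2: stock 73.1566 → up 92.1773 (V=10.2127), down 46.8202 (V=55.5698). Price 15.1106; hedge Δ=-1.0000, bond B=88.2672.
  t=3,j=3: stock 144.0271 → up 181.4741 (V=0.0000), down 92.1773 (V=10.2127). Price 1.4200; hedge Δ=-0.1144, bond B=17.8921.
  t=2,j=0: stock 29.4912 → up 37.1589 (V=51.1083), down 18.8744 (V=69.3929). Price 46.6012; hedge Δ=-1.0000, bond B=76.0924.
  t=2,j=1: stock 58.0608 → up 73.1566 (V=15.1106), down 37.1589 (V=51.1083). Price 18.0316; hedge Δ=-1.0000, bond B=76.0924.
  t=2,j=2: stock 114.3072 → up 144.0271 (V=1.4200), down 73.1566 (V=15.1106). Price 3.1277; hedge Δ=-0.1932, bond B=25.2094.
  t=1,j=0: stock 46.0800 → up 58.0608 (V=18.0316), down 29.4912 (V=46.6012). Price 19.5169; hedge Δ=-1.0000, bond B=65.5969.
  t=1,j=1: stock 90.7200 → up 114.3072 (V=3.1277), down 58.0608 (V=18.0316). Price 4.7686; hedge Δ=-0.2650, bond B=28.8072.
  t=0,j=0: stock 72.0000 → up 90.7200 (V=4.7686), down 46.0800 (V=19.5169). Price 6.1615; hedge Δ=-0.3304, bond B=29.9492.
The time-0 hedge costs 6.1615, which is the no-arbitrage price.

(0,0): Delta=-0.3304 Bond=29.9492
(1,0): Delta=-1.0000 Bond=65.5969
(1,1): Delta=-0.2650 Bond=28.8072
(2,0): Delta=-1.0000 Bond=76.0924
(2,1): Delta=-1.0000 Bond=76.0924
(2,2): Delta=-0.1932 Bond=25.2094
(3,0): Delta=-1.0000 Bond=88.2672
(3,1): Delta=-1.0000 Bond=88.2672
(3,2): Delta=-1.0000 Bond=88.2672
(3,3): Delta=-0.1144 Bond=17.8921
V0=6.1615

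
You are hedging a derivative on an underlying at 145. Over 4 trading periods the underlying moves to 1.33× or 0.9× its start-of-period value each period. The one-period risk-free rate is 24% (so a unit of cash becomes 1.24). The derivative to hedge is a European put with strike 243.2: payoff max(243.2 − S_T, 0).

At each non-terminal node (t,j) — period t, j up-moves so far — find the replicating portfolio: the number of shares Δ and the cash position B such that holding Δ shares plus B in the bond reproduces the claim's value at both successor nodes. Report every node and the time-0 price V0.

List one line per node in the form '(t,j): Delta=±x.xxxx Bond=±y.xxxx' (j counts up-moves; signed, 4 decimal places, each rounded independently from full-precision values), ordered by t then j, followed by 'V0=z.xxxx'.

Since d<R<u, set p* = (R−d)/(u−d) = 0.7907; price each node as the discounted p*-expectation of its children.
At expiry t=4: V(4,0)=148.0655, V(4,1)=102.6123, V(4,2)=35.4427, V(4,3)=0.0000, V(4,4)=0.0000
Node (3,0) S=105.7050: V=(p*·102.6123+(1−p*)·148.0655)/1.24=90.4240; Δ=(102.6123−148.0655)/(140.5877−95.1345)=-1.0000; B=V−Δ·S=196.1290
Node (3,1) S=156.2085: V=(p*·35.4427+(1−p*)·102.6123)/1.24=39.9205; Δ=(35.4427−102.6123)/(207.7573−140.5877)=-1.0000; B=V−Δ·S=196.1290
Node (3,2) S=230.8415: V=(p*·0.0000+(1−p*)·35.4427)/1.24=5.9825; Δ=(0.0000−35.4427)/(307.0191−207.7573)=-0.3571; B=V−Δ·S=88.4073
Node (3,3) S=341.1324: V=(p*·0.0000+(1−p*)·0.0000)/1.24=0.0000; Δ=(0.0000−0.0000)/(453.7060−307.0191)=0.0000; B=V−Δ·S=0.0000
Node (2,0) S=117.4500: V=(p*·39.9205+(1−p*)·90.4240)/1.24=40.7186; Δ=(39.9205−90.4240)/(156.2085−105.7050)=-1.0000; B=V−Δ·S=158.1686
Node (2,1) S=173.5650: V=(p*·5.9825+(1−p*)·39.9205)/1.24=10.5530; Δ=(5.9825−39.9205)/(230.8415−156.2085)=-0.4547; B=V−Δ·S=89.4788
Node (2,2) S=256.4905: V=(p*·0.0000+(1−p*)·5.9825)/1.24=1.0098; Δ=(0.0000−5.9825)/(341.1324−230.8415)=-0.0542; B=V−Δ·S=14.9225
Node (1,0) S=130.5000: V=(p*·10.5530+(1−p*)·40.7186)/1.24=13.6022; Δ=(10.5530−40.7186)/(173.5650−117.4500)=-0.5376; B=V−Δ·S=83.7546
Node (1,1) S=192.8500: V=(p*·1.0098+(1−p*)·10.5530)/1.24=2.4252; Δ=(1.0098−10.5530)/(256.4905−173.5650)=-0.1151; B=V−Δ·S=24.6188
Node (0,0) S=145.0000: V=(p*·2.4252+(1−p*)·13.6022)/1.24=3.8424; Δ=(2.4252−13.6022)/(192.8500−130.5000)=-0.1793; B=V−Δ·S=29.8355
Root portfolio cost Δ·145+B reproduces V0=3.8424.

(0,0): Delta=-0.1793 Bond=29.8355
(1,0): Delta=-0.5376 Bond=83.7546
(1,1): Delta=-0.1151 Bond=24.6188
(2,0): Delta=-1.0000 Bond=158.1686
(2,1): Delta=-0.4547 Bond=89.4788
(2,2): Delta=-0.0542 Bond=14.9225
(3,0): Delta=-1.0000 Bond=196.1290
(3,1): Delta=-1.0000 Bond=196.1290
(3,2): Delta=-0.3571 Bond=88.4073
(3,3): Delta=0.0000 Bond=0.0000
V0=3.8424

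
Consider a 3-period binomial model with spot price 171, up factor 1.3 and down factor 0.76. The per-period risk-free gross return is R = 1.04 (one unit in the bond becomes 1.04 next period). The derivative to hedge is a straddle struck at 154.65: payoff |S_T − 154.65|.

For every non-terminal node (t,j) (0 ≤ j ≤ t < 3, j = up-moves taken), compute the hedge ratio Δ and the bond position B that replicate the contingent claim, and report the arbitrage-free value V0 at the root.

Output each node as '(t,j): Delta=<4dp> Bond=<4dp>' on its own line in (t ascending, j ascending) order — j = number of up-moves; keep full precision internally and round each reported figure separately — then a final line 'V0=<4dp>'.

(0,0): Delta=0.4899 Bond=-17.6378
(1,0): Delta=-0.0767 Bond=55.2940
(1,1): Delta=0.7975 Bond=-86.7208
(2,0): Delta=-1.0000 Bond=148.7019
(2,1): Delta=0.4246 Bond=-27.1764
(2,2): Delta=1.0000 Bond=-148.7019
V0=66.1415

Under the risk-neutral measure, an up-move has probability p* = (R−d)/(u−d) = 0.5185 and values discount at R = 1.04.
At expiry t=3: V(3,0)=79.5851, V(3,1)=26.2495, V(3,2)=64.9824, V(3,3)=221.0370
  t=2,j=0: stock 98.7696 → up 128.4005 (V=26.2495), down 75.0649 (V=79.5851). Price 49.9323; hedge Δ=-1.0000, bond B=148.7019.
  t=2,j=1: stock 168.9480 → up 219.6324 (V=64.9824), down 128.4005 (V=26.2495). Price 44.5512; hedge Δ=0.4246, bond B=-27.1764.
  t=2,j=2: stock 288.9900 → up 375.6870 (V=221.0370), down 219.6324 (V=64.9824). Price 140.2881; hedge Δ=1.0000, bond B=-148.7019.
  t=1,j=0: stock 129.9600 → up 168.9480 (V=44.5512), down 98.7696 (V=49.9323). Price 45.3289; hedge Δ=-0.0767, bond B=55.2940.
  t=1,j=1: stock 222.3000 → up 288.9900 (V=140.2881), down 168.9480 (V=44.5512). Price 90.5697; hedge Δ=0.7975, bond B=-86.7208.
  t=0,j=0: stock 171.0000 → up 222.3000 (V=90.5697), down 129.9600 (V=45.3289). Price 66.1415; hedge Δ=0.4899, bond B=-17.6378.
Each (Δ,B) replicates both successor values, so the strategy is self-financing and V0 is arbitrage-free.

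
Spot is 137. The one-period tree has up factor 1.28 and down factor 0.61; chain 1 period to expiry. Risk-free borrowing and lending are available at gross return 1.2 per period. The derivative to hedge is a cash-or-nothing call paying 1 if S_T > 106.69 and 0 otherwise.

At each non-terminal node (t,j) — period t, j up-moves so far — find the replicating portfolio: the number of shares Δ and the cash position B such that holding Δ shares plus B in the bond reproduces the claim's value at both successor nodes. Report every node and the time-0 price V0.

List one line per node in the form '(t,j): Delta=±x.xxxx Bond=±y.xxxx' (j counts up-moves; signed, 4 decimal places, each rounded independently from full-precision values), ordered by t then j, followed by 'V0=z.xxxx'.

(0,0): Delta=0.0109 Bond=-0.7587
V0=0.7338

The replicating-portfolio and risk-neutral prices coincide; use p* = (1.2−0.61)/(1.28−0.61) = 0.8806 for the latter.
Payoff layer (t=1): V(1,0)=0.0000, V(1,1)=1.0000
(0,0): S=137.0000. Δ = (V_up−V_dn)/(S_up−S_dn) = (1.0000−0.0000)/(175.3600−83.5700) = 0.0109. V = [p*·1.0000 + (1−p*)·0.0000]/1.2 = 0.7338. B = V − Δ·S = -0.7587.
Root portfolio cost Δ·137+B reproduces V0=0.7338.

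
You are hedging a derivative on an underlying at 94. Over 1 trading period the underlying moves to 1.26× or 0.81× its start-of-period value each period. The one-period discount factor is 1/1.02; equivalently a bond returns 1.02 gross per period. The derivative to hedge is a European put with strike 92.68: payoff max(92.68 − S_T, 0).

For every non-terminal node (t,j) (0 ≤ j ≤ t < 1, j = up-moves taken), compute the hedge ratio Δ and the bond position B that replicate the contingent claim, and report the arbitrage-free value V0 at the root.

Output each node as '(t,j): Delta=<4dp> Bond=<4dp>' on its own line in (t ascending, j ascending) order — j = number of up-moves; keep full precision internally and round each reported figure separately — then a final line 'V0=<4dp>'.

The replicating-portfolio and risk-neutral prices coincide; use p* = (1.02−0.81)/(1.26−0.81) = 0.4667 for the latter.
Terminal payoffs: V(1,0)=16.5400, V(1,1)=0.0000
(0,0): S=94.0000. Δ = (V_up−V_dn)/(S_up−S_dn) = (0.0000−16.5400)/(118.4400−76.1400) = -0.3910. V = [p*·0.0000 + (1−p*)·16.5400]/1.02 = 8.6484. B = V − Δ·S = 45.4039.
Check: Δ(0,0)·S0 + B(0,0) = 8.6484 = V0.

(0,0): Delta=-0.3910 Bond=45.4039
V0=8.6484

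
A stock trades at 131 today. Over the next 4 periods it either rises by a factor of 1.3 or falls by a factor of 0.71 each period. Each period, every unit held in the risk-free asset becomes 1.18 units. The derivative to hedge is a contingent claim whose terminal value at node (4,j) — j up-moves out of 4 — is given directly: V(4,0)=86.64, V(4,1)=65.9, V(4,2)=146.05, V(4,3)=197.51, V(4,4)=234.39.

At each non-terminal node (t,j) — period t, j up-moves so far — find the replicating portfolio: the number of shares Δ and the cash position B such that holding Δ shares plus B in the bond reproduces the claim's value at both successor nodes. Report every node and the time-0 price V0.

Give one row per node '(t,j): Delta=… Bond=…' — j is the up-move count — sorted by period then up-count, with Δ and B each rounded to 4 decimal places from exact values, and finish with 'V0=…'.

No-arbitrage ⇒ martingale measure with p* = (R−d)/(u−d) = 0.7966.
Terminal payoffs: V(4,0)=86.6400, V(4,1)=65.9000, V(4,2)=146.0500, V(4,3)=197.5100, V(4,4)=234.3900
  t=3,j=0: stock 46.8863 → up 60.9522 (V=65.9000), down 33.2893 (V=86.6400). Price 59.4223; hedge Δ=-0.7497, bond B=94.5748.
  t=3,j=1: stock 85.8482 → up 111.6027 (V=146.0500), down 60.9522 (V=65.9000). Price 109.9562; hedge Δ=1.5824, bond B=-25.8913.
  t=3,j=2: stock 157.1869 → up 204.3430 (V=197.5100), down 111.6027 (V=146.0500). Price 158.5115; hedge Δ=0.5549, bond B=71.2912.
  t=3,j=3: stock 287.8070 → up 374.1491 (V=234.3900), down 204.3430 (V=197.5100). Price 192.2788; hedge Δ=0.2172, bond B=129.7703.
  t=2,j=0: stock 66.0371 → up 85.8482 (V=109.9562), down 46.8863 (V=59.4223). Price 84.4730; hedge Δ=1.2970, bond B=-1.1777.
  t=2,j=1: stock 120.9130 → up 157.1869 (V=158.5115), down 85.8482 (V=109.9562). Price 125.9626; hedge Δ=0.6806, bond B=43.6655.
  t=2,j=2: stock 221.3900 → up 287.8070 (V=192.2788), down 157.1869 (V=158.5115). Price 157.1279; hedge Δ=0.2585, bond B=99.8951.
  t=1,j=0: stock 93.0100 → up 120.9130 (V=125.9626), down 66.0371 (V=84.4730). Price 99.5966; hedge Δ=0.7561, bond B=29.2753.
  t=1,j=1: stock 170.3000 → up 221.3900 (V=157.1279), down 120.9130 (V=125.9626). Price 127.7874; hedge Δ=0.3102, bond B=74.9649.
  t=0,j=0: stock 131.0000 → up 170.3000 (V=127.7874), down 93.0100 (V=99.5966). Price 103.4353; hedge Δ=0.3647, bond B=55.6543.
The time-0 hedge costs 103.4353, which is the no-arbitrage price.

(0,0): Delta=0.3647 Bond=55.6543
(1,0): Delta=0.7561 Bond=29.2753
(1,1): Delta=0.3102 Bond=74.9649
(2,0): Delta=1.2970 Bond=-1.1777
(2,1): Delta=0.6806 Bond=43.6655
(2,2): Delta=0.2585 Bond=99.8951
(3,0): Delta=-0.7497 Bond=94.5748
(3,1): Delta=1.5824 Bond=-25.8913
(3,2): Delta=0.5549 Bond=71.2912
(3,3): Delta=0.2172 Bond=129.7703
V0=103.4353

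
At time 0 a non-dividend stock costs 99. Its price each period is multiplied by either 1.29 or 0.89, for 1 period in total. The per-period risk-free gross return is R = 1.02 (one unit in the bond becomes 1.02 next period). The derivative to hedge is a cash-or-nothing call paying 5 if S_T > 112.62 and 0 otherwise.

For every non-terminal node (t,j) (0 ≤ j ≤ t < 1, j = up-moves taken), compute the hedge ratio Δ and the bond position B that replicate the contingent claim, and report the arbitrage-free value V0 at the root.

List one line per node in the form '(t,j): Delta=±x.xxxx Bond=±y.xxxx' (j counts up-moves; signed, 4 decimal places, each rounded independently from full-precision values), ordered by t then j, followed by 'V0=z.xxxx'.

The replicating-portfolio and risk-neutral prices coincide; use p* = (1.02−0.89)/(1.29−0.89) = 0.3250 for the latter.
Terminal values V(1,·): V(1,0)=0.0000, V(1,1)=5.0000
Node (0,0) S=99.0000: V=(p*·5.0000+(1−p*)·0.0000)/1.02=1.5931; Δ=(5.0000−0.0000)/(127.7100−88.1100)=0.1263; B=V−Δ·S=-10.9069
The time-0 hedge costs 1.5931, which is the no-arbitrage price.

(0,0): Delta=0.1263 Bond=-10.9069
V0=1.5931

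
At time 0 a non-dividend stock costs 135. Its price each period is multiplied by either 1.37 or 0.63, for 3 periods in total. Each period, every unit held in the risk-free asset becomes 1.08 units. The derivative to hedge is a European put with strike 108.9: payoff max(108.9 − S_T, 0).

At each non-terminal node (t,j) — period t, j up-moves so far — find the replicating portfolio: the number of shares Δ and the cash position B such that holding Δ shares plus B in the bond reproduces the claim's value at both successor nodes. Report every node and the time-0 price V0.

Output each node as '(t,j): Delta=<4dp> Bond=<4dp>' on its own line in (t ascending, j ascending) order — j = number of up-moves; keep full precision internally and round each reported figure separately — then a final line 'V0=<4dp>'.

The replicating-portfolio and risk-neutral prices coincide; use p* = (1.08−0.63)/(1.37−0.63) = 0.6081 for the latter.
Payoff layer (t=3): V(3,0)=75.1437, V(3,1)=35.4933, V(3,2)=0.0000, V(3,3)=0.0000
(2,0): S=53.5815. Δ = (V_up−V_dn)/(S_up−S_dn) = (35.4933−75.1437)/(73.4067−33.7563) = -1.0000. V = [p*·35.4933 + (1−p*)·75.1437]/1.08 = 47.2518. B = V − Δ·S = 100.8333.
(2,1): S=116.5185. Δ = (V_up−V_dn)/(S_up−S_dn) = (0.0000−35.4933)/(159.6303−73.4067) = -0.4116. V = [p*·0.0000 + (1−p*)·35.4933]/1.08 = 12.8792. B = V − Δ·S = 60.8432.
(2,2): S=253.3815. Δ = (V_up−V_dn)/(S_up−S_dn) = (0.0000−0.0000)/(347.1327−159.6303) = 0.0000. V = [p*·0.0000 + (1−p*)·0.0000]/1.08 = 0.0000. B = V − Δ·S = 0.0000.
(1,0): S=85.0500. Δ = (V_up−V_dn)/(S_up−S_dn) = (12.8792−47.2518)/(116.5185−53.5815) = -0.5461. V = [p*·12.8792 + (1−p*)·47.2518]/1.08 = 24.3977. B = V − Δ·S = 70.8472.
(1,1): S=184.9500. Δ = (V_up−V_dn)/(S_up−S_dn) = (0.0000−12.8792)/(253.3815−116.5185) = -0.0941. V = [p*·0.0000 + (1−p*)·12.8792]/1.08 = 4.6734. B = V − Δ·S = 22.0777.
(0,0): S=135.0000. Δ = (V_up−V_dn)/(S_up−S_dn) = (4.6734−24.3977)/(184.9500−85.0500) = -0.1974. V = [p*·4.6734 + (1−p*)·24.3977]/1.08 = 11.4844. B = V − Δ·S = 38.1390.
The time-0 hedge costs 11.4844, which is the no-arbitrage price.

(0,0): Delta=-0.1974 Bond=38.1390
(1,0): Delta=-0.5461 Bond=70.8472
(1,1): Delta=-0.0941 Bond=22.0777
(2,0): Delta=-1.0000 Bond=100.8333
(2,1): Delta=-0.4116 Bond=60.8432
(2,2): Delta=0.0000 Bond=0.0000
V0=11.4844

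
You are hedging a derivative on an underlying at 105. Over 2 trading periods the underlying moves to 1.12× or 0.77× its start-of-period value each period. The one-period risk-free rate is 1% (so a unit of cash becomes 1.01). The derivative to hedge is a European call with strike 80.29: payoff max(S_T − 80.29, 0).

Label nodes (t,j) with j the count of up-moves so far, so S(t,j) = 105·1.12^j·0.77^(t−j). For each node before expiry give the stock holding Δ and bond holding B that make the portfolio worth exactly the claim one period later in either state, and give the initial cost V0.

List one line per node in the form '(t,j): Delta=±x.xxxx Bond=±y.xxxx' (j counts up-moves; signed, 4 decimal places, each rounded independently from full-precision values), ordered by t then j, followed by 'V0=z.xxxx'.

(0,0): Delta=0.8473 Bond=-60.9268
(1,0): Delta=0.3626 Bond=-22.3529
(1,1): Delta=1.0000 Bond=-79.4950
V0=28.0384

No-arbitrage ⇒ martingale measure with p* = (R−d)/(u−d) = 0.6857.
At expiry t=2: V(2,0)=0.0000, V(2,1)=10.2620, V(2,2)=51.4220
(1,0): S=80.8500. Δ = (V_up−V_dn)/(S_up−S_dn) = (10.2620−0.0000)/(90.5520−62.2545) = 0.3626. V = [p*·10.2620 + (1−p*)·0.0000]/1.01 = 6.9671. B = V − Δ·S = -22.3529.
(1,1): S=117.6000. Δ = (V_up−V_dn)/(S_up−S_dn) = (51.4220−10.2620)/(131.7120−90.5520) = 1.0000. V = [p*·51.4220 + (1−p*)·10.2620]/1.01 = 38.1050. B = V − Δ·S = -79.4950.
(0,0): S=105.0000. Δ = (V_up−V_dn)/(S_up−S_dn) = (38.1050−6.9671)/(117.6000−80.8500) = 0.8473. V = [p*·38.1050 + (1−p*)·6.9671]/1.01 = 28.0384. B = V − Δ·S = -60.9268.
Check: Δ(0,0)·S0 + B(0,0) = 28.0384 = V0.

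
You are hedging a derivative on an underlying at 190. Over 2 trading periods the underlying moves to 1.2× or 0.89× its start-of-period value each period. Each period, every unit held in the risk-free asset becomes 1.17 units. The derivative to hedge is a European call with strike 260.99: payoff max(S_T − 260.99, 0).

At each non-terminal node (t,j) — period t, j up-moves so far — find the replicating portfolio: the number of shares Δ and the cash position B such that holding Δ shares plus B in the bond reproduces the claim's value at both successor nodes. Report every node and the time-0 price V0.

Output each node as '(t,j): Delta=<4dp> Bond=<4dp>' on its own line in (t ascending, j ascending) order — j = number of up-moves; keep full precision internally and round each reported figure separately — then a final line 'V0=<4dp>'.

No-arbitrage ⇒ martingale measure with p* = (R−d)/(u−d) = 0.9032.
Terminal payoffs: V(2,0)=0.0000, V(2,1)=0.0000, V(2,2)=12.6100
  t=1,j=0: stock 169.1000 → up 202.9200 (V=0.0000), down 150.4990 (V=0.0000). Price 0.0000; hedge Δ=0.0000, bond B=0.0000.
  t=1,j=1: stock 228.0000 → up 273.6000 (V=12.6100), down 202.9200 (V=0.0000). Price 9.7348; hedge Δ=0.1784, bond B=-30.9427.
  t=0,j=0: stock 190.0000 → up 228.0000 (V=9.7348), down 169.1000 (V=0.0000). Price 7.5151; hedge Δ=0.1653, bond B=-23.8874.
Self-financing check: at every node Δ·S+B equals the discounted successor values.

(0,0): Delta=0.1653 Bond=-23.8874
(1,0): Delta=0.0000 Bond=0.0000
(1,1): Delta=0.1784 Bond=-30.9427
V0=7.5151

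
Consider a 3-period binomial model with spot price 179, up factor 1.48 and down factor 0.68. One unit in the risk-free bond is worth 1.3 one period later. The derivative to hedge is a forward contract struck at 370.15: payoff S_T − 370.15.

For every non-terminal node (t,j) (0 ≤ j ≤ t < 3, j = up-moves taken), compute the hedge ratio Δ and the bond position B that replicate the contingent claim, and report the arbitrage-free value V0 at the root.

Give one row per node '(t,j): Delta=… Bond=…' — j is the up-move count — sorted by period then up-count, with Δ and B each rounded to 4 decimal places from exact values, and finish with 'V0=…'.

The replicating-portfolio and risk-neutral prices coincide; use p* = (1.3−0.68)/(1.48−0.68) = 0.7750 for the latter.
Terminal values V(3,·): V(3,0)=-313.8667, V(3,1)=-247.6510, V(3,2)=-103.5345, V(3,3)=210.1308
(2,0): S=82.7696. Δ = (V_up−V_dn)/(S_up−S_dn) = (-247.6510−-313.8667)/(122.4990−56.2833) = 1.0000. V = [p*·-247.6510 + (1−p*)·-313.8667]/1.3 = -201.9612. B = V − Δ·S = -284.7308.
(2,1): S=180.1456. Δ = (V_up−V_dn)/(S_up−S_dn) = (-103.5345−-247.6510)/(266.6155−122.4990) = 1.0000. V = [p*·-103.5345 + (1−p*)·-247.6510]/1.3 = -104.5852. B = V − Δ·S = -284.7308.
(2,2): S=392.0816. Δ = (V_up−V_dn)/(S_up−S_dn) = (210.1308−-103.5345)/(580.2808−266.6155) = 1.0000. V = [p*·210.1308 + (1−p*)·-103.5345]/1.3 = 107.3508. B = V − Δ·S = -284.7308.
(1,0): S=121.7200. Δ = (V_up−V_dn)/(S_up−S_dn) = (-104.5852−-201.9612)/(180.1456−82.7696) = 1.0000. V = [p*·-104.5852 + (1−p*)·-201.9612]/1.3 = -97.3037. B = V − Δ·S = -219.0237.
(1,1): S=264.9200. Δ = (V_up−V_dn)/(S_up−S_dn) = (107.3508−-104.5852)/(392.0816−180.1456) = 1.0000. V = [p*·107.3508 + (1−p*)·-104.5852]/1.3 = 45.8963. B = V − Δ·S = -219.0237.
(0,0): S=179.0000. Δ = (V_up−V_dn)/(S_up−S_dn) = (45.8963−-97.3037)/(264.9200−121.7200) = 1.0000. V = [p*·45.8963 + (1−p*)·-97.3037]/1.3 = 10.5203. B = V − Δ·S = -168.4797.
Self-financing check: at every node Δ·S+B equals the discounted successor values.

(0,0): Delta=1.0000 Bond=-168.4797
(1,0): Delta=1.0000 Bond=-219.0237
(1,1): Delta=1.0000 Bond=-219.0237
(2,0): Delta=1.0000 Bond=-284.7308
(2,1): Delta=1.0000 Bond=-284.7308
(2,2): Delta=1.0000 Bond=-284.7308
V0=10.5203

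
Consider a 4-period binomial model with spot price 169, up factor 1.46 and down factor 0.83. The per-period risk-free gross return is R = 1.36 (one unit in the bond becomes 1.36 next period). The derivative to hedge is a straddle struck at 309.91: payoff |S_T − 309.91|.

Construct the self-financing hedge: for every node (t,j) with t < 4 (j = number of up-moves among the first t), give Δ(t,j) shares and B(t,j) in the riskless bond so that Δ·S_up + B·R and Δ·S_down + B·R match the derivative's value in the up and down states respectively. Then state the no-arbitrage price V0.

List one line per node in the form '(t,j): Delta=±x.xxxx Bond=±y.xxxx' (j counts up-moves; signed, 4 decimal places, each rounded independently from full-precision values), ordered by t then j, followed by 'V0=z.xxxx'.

(0,0): Delta=0.7919 Bond=-50.1537
(1,0): Delta=0.0966 Bond=29.3261
(1,1): Delta=0.8665 Bond=-86.6119
(2,0): Delta=-1.0000 Bond=167.5551
(2,1): Delta=0.2142 Bond=15.7945
(2,2): Delta=0.9365 Bond=-142.9971
(3,0): Delta=-1.0000 Bond=227.8750
(3,1): Delta=-1.0000 Bond=227.8750
(3,2): Delta=0.3445 Bond=-17.4619
(3,3): Delta=1.0000 Bond=-227.8750
V0=83.6853

No-arbitrage ⇒ martingale measure with p* = (R−d)/(u−d) = 0.8413.
Terminal values V(4,·): V(4,0)=229.7054, V(4,1)=168.8273, V(4,2)=61.7404, V(4,3)=126.6293, V(4,4)=457.9784
(3,0): S=96.6320. Δ = (V_up−V_dn)/(S_up−S_dn) = (168.8273−229.7054)/(141.0827−80.2046) = -1.0000. V = [p*·168.8273 + (1−p*)·229.7054]/1.36 = 131.2430. B = V − Δ·S = 227.8750.
(3,1): S=169.9792. Δ = (V_up−V_dn)/(S_up−S_dn) = (61.7404−168.8273)/(248.1696−141.0827) = -1.0000. V = [p*·61.7404 + (1−p*)·168.8273]/1.36 = 57.8958. B = V − Δ·S = 227.8750.
(3,2): S=298.9995. Δ = (V_up−V_dn)/(S_up−S_dn) = (126.6293−61.7404)/(436.5393−248.1696) = 0.3445. V = [p*·126.6293 + (1−p*)·61.7404]/1.36 = 85.5364. B = V − Δ·S = -17.4619.
(3,3): S=525.9510. Δ = (V_up−V_dn)/(S_up−S_dn) = (457.9784−126.6293)/(767.8884−436.5393) = 1.0000. V = [p*·457.9784 + (1−p*)·126.6293]/1.36 = 298.0760. B = V − Δ·S = -227.8750.
(2,0): S=116.4241. Δ = (V_up−V_dn)/(S_up−S_dn) = (57.8958−131.2430)/(169.9792−96.6320) = -1.0000. V = [p*·57.8958 + (1−p*)·131.2430]/1.36 = 51.1310. B = V − Δ·S = 167.5551.
(2,1): S=204.7942. Δ = (V_up−V_dn)/(S_up−S_dn) = (85.5364−57.8958)/(298.9995−169.9792) = 0.2142. V = [p*·85.5364 + (1−p*)·57.8958]/1.36 = 59.6684. B = V − Δ·S = 15.7945.
(2,2): S=360.2404. Δ = (V_up−V_dn)/(S_up−S_dn) = (298.0760−85.5364)/(525.9510−298.9995) = 0.9365. V = [p*·298.0760 + (1−p*)·85.5364]/1.36 = 194.3673. B = V − Δ·S = -142.9971.
(1,0): S=140.2700. Δ = (V_up−V_dn)/(S_up−S_dn) = (59.6684−51.1310)/(204.7942−116.4241) = 0.0966. V = [p*·59.6684 + (1−p*)·51.1310]/1.36 = 42.8774. B = V − Δ·S = 29.3261.
(1,1): S=246.7400. Δ = (V_up−V_dn)/(S_up−S_dn) = (194.3673−59.6684)/(360.2404−204.7942) = 0.8665. V = [p*·194.3673 + (1−p*)·59.6684]/1.36 = 127.1960. B = V − Δ·S = -86.6119.
(0,0): S=169.0000. Δ = (V_up−V_dn)/(S_up−S_dn) = (127.1960−42.8774)/(246.7400−140.2700) = 0.7919. V = [p*·127.1960 + (1−p*)·42.8774]/1.36 = 83.6853. B = V − Δ·S = -50.1537.
Check: Δ(0,0)·S0 + B(0,0) = 83.6853 = V0.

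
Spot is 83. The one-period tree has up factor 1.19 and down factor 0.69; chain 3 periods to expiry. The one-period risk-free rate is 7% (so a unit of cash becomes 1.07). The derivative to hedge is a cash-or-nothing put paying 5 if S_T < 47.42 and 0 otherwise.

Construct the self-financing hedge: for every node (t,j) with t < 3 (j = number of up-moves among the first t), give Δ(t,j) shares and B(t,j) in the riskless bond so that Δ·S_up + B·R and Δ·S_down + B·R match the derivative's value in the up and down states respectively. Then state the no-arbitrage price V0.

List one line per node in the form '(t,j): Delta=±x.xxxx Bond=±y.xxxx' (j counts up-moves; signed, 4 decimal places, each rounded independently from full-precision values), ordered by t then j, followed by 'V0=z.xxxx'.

Since d<R<u, set p* = (R−d)/(u−d) = 0.7600; price each node as the discounted p*-expectation of its children.
Terminal payoffs: V(3,0)=5.0000, V(3,1)=5.0000, V(3,2)=0.0000, V(3,3)=0.0000
Node (2,0) S=39.5163: V=(p*·5.0000+(1−p*)·5.0000)/1.07=4.6729; Δ=(5.0000−5.0000)/(47.0244−27.2662)=0.0000; B=V−Δ·S=4.6729
Node (2,1) S=68.1513: V=(p*·0.0000+(1−p*)·5.0000)/1.07=1.1215; Δ=(0.0000−5.0000)/(81.1000−47.0244)=-0.1467; B=V−Δ·S=11.1215
Node (2,2) S=117.5363: V=(p*·0.0000+(1−p*)·0.0000)/1.07=0.0000; Δ=(0.0000−0.0000)/(139.8682−81.1000)=0.0000; B=V−Δ·S=0.0000
Node (1,0) S=57.2700: V=(p*·1.1215+(1−p*)·4.6729)/1.07=1.8447; Δ=(1.1215−4.6729)/(68.1513−39.5163)=-0.1240; B=V−Δ·S=8.9475
Node (1,1) S=98.7700: V=(p*·0.0000+(1−p*)·1.1215)/1.07=0.2516; Δ=(0.0000−1.1215)/(117.5363−68.1513)=-0.0227; B=V−Δ·S=2.4945
Node (0,0) S=83.0000: V=(p*·0.2516+(1−p*)·1.8447)/1.07=0.5924; Δ=(0.2516−1.8447)/(98.7700−57.2700)=-0.0384; B=V−Δ·S=3.7787
Self-financing check: at every node Δ·S+B equals the discounted successor values.

(0,0): Delta=-0.0384 Bond=3.7787
(1,0): Delta=-0.1240 Bond=8.9475
(1,1): Delta=-0.0227 Bond=2.4945
(2,0): Delta=0.0000 Bond=4.6729
(2,1): Delta=-0.1467 Bond=11.1215
(2,2): Delta=0.0000 Bond=0.0000
V0=0.5924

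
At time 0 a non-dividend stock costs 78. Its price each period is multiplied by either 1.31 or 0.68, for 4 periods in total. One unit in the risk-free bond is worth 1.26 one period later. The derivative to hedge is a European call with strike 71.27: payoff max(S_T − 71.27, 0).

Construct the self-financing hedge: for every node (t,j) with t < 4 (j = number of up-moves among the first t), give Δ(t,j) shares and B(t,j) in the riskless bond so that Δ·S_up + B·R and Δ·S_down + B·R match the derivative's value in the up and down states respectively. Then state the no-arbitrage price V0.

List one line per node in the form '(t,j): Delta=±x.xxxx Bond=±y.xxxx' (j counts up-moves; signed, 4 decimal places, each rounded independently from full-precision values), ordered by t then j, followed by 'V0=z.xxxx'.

The replicating-portfolio and risk-neutral prices coincide; use p* = (1.26−0.68)/(1.31−0.68) = 0.9206 for the latter.
At expiry t=4: V(4,0)=0.0000, V(4,1)=0.0000, V(4,2)=0.0000, V(4,3)=47.9687, V(4,4)=158.4399
  t=3,j=0: stock 24.5257 → up 32.1287 (V=0.0000), down 16.6775 (V=0.0000). Price 0.0000; hedge Δ=0.0000, bond B=0.0000.
  t=3,j=1: stock 47.2480 → up 61.8949 (V=0.0000), down 32.1287 (V=0.0000). Price 0.0000; hedge Δ=0.0000, bond B=0.0000.
  t=3,j=2: stock 91.0219 → up 119.2387 (V=47.9687), down 61.8949 (V=0.0000). Price 35.0490; hedge Δ=0.8365, bond B=-41.0919.
  t=3,j=3: stock 175.3511 → up 229.7099 (V=158.4399), down 119.2387 (V=47.9687). Price 118.7876; hedge Δ=1.0000, bond B=-56.5635.
  t=2,j=0: stock 36.0672 → up 47.2480 (V=0.0000), down 24.5257 (V=0.0000). Price 0.0000; hedge Δ=0.0000, bond B=0.0000.
  t=2,j=1: stock 69.4824 → up 91.0219 (V=35.0490), down 47.2480 (V=0.0000). Price 25.6090; hedge Δ=0.8007, bond B=-30.0243.
  t=2,j=2: stock 133.8558 → up 175.3511 (V=118.7876), down 91.0219 (V=35.0490). Price 89.0013; hedge Δ=0.9930, bond B=-43.9171.
  t=1,j=0: stock 53.0400 → up 69.4824 (V=25.6090), down 36.0672 (V=0.0000). Price 18.7115; hedge Δ=0.7664, bond B=-21.9376.
  t=1,j=1: stock 102.1800 → up 133.8558 (V=89.0013), down 69.4824 (V=25.6090). Price 66.6430; hedge Δ=0.9848, bond B=-33.9798.
  t=0,j=0: stock 78.0000 → up 102.1800 (V=66.6430), down 53.0400 (V=18.7115). Price 49.8722; hedge Δ=0.9754, bond B=-26.2096.
Each (Δ,B) replicates both successor values, so the strategy is self-financing and V0 is arbitrage-free.

(0,0): Delta=0.9754 Bond=-26.2096
(1,0): Delta=0.7664 Bond=-21.9376
(1,1): Delta=0.9848 Bond=-33.9798
(2,0): Delta=0.0000 Bond=0.0000
(2,1): Delta=0.8007 Bond=-30.0243
(2,2): Delta=0.9930 Bond=-43.9171
(3,0): Delta=0.0000 Bond=0.0000
(3,1): Delta=0.0000 Bond=0.0000
(3,2): Delta=0.8365 Bond=-41.0919
(3,3): Delta=1.0000 Bond=-56.5635
V0=49.8722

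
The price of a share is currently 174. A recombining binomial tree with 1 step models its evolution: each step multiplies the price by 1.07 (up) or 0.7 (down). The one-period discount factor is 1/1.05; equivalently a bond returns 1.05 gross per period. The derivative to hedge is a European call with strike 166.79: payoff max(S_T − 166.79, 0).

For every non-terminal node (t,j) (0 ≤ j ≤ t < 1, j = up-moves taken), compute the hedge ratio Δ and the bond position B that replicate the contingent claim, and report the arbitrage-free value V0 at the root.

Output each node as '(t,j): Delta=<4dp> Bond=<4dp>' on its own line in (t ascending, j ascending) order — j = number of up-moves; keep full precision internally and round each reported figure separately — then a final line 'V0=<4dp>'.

(0,0): Delta=0.3012 Bond=-34.9369
V0=17.4685

Risk-neutral probability p* = (R−d)/(u−d) = (1.05−0.7)/(1.07−0.7) = 0.9459.
Terminal payoffs: V(1,0)=0.0000, V(1,1)=19.3900
Node (0,0) S=174.0000: V=(p*·19.3900+(1−p*)·0.0000)/1.05=17.4685; Δ=(19.3900−0.0000)/(186.1800−121.8000)=0.3012; B=V−Δ·S=-34.9369
Check: Δ(0,0)·S0 + B(0,0) = 17.4685 = V0.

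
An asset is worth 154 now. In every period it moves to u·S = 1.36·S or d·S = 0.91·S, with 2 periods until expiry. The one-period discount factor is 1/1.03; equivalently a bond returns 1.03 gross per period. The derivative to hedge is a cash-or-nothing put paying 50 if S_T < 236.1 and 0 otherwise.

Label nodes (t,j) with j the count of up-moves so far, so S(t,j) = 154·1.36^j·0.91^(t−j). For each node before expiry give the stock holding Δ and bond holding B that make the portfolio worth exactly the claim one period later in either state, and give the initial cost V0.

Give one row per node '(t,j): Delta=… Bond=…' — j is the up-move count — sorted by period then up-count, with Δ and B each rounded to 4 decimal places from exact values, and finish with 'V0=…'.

No-arbitrage ⇒ martingale measure with p* = (R−d)/(u−d) = 0.2667.
Terminal payoffs: V(2,0)=50.0000, V(2,1)=50.0000, V(2,2)=0.0000
  t=1,j=0: stock 140.1400 → up 190.5904 (V=50.0000), down 127.5274 (V=50.0000). Price 48.5437; hedge Δ=0.0000, bond B=48.5437.
  t=1,j=1: stock 209.4400 → up 284.8384 (V=0.0000), down 190.5904 (V=50.0000). Price 35.5987; hedge Δ=-0.5305, bond B=146.7098.
  t=0,j=0: stock 154.0000 → up 209.4400 (V=35.5987), down 140.1400 (V=48.5437). Price 43.7783; hedge Δ=-0.1868, bond B=72.5450.
Self-financing check: at every node Δ·S+B equals the discounted successor values.

(0,0): Delta=-0.1868 Bond=72.5450
(1,0): Delta=0.0000 Bond=48.5437
(1,1): Delta=-0.5305 Bond=146.7098
V0=43.7783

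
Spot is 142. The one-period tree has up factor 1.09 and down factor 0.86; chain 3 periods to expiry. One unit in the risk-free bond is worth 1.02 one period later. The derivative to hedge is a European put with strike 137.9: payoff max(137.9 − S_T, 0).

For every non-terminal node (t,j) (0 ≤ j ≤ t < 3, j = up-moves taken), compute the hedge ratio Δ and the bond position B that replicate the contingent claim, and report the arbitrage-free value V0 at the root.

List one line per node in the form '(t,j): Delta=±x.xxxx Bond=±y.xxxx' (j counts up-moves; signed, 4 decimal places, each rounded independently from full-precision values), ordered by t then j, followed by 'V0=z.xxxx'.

(0,0): Delta=-0.3578 Bond=56.3326
(1,0): Delta=-0.8254 Bond=114.5673
(1,1): Delta=-0.1963 Bond=32.4745
(2,0): Delta=-1.0000 Bond=135.1961
(2,1): Delta=-0.7651 Bond=108.8360
(2,2): Delta=0.0000 Bond=0.0000
V0=5.5310

The replicating-portfolio and risk-neutral prices coincide; use p* = (1.02−0.86)/(1.09−0.86) = 0.6957 for the latter.
Payoff layer (t=3): V(3,0)=47.5800, V(3,1)=23.4247, V(3,2)=0.0000, V(3,3)=0.0000
Node (2,0) S=105.0232: V=(p*·23.4247+(1−p*)·47.5800)/1.02=30.1729; Δ=(23.4247−47.5800)/(114.4753−90.3200)=-1.0000; B=V−Δ·S=135.1961
Node (2,1) S=133.1108: V=(p*·0.0000+(1−p*)·23.4247)/1.02=6.9895; Δ=(0.0000−23.4247)/(145.0908−114.4753)=-0.7651; B=V−Δ·S=108.8360
Node (2,2) S=168.7102: V=(p*·0.0000+(1−p*)·0.0000)/1.02=0.0000; Δ=(0.0000−0.0000)/(183.8941−145.0908)=0.0000; B=V−Δ·S=0.0000
Node (1,0) S=122.1200: V=(p*·6.9895+(1−p*)·30.1729)/1.02=13.7699; Δ=(6.9895−30.1729)/(133.1108−105.0232)=-0.8254; B=V−Δ·S=114.5673
Node (1,1) S=154.7800: V=(p*·0.0000+(1−p*)·6.9895)/1.02=2.0855; Δ=(0.0000−6.9895)/(168.7102−133.1108)=-0.1963; B=V−Δ·S=32.4745
Node (0,0) S=142.0000: V=(p*·2.0855+(1−p*)·13.7699)/1.02=5.5310; Δ=(2.0855−13.7699)/(154.7800−122.1200)=-0.3578; B=V−Δ·S=56.3326
Each (Δ,B) replicates both successor values, so the strategy is self-financing and V0 is arbitrage-free.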